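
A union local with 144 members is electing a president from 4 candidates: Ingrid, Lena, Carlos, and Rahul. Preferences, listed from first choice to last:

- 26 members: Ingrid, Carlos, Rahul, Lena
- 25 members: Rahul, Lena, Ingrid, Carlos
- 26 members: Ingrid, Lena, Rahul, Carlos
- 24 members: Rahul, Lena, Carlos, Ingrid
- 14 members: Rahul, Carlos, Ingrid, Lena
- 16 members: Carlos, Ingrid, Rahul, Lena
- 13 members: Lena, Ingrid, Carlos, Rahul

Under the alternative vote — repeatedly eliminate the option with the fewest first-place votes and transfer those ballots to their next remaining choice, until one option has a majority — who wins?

Round 1: Ingrid 52, Lena 13, Carlos 16, Rahul 63. Eliminate Lena.
Round 2: Ingrid 65, Carlos 16, Rahul 63. Eliminate Carlos.
Round 3: Ingrid 81, Rahul 63. Ingrid has a majority.

Ingrid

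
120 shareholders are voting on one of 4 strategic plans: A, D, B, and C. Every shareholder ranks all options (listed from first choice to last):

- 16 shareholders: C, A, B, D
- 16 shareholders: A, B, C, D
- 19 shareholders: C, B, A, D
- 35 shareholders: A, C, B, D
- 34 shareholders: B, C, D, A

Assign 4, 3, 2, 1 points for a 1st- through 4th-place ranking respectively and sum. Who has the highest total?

C

A: 16·3 + 16·4 + 19·2 + 35·4 + 34·1 = 324
D: 16·1 + 16·1 + 19·1 + 35·1 + 34·2 = 154
B: 16·2 + 16·3 + 19·3 + 35·2 + 34·4 = 343
C: 16·4 + 16·2 + 19·4 + 35·3 + 34·3 = 379
C has the highest Borda score (379).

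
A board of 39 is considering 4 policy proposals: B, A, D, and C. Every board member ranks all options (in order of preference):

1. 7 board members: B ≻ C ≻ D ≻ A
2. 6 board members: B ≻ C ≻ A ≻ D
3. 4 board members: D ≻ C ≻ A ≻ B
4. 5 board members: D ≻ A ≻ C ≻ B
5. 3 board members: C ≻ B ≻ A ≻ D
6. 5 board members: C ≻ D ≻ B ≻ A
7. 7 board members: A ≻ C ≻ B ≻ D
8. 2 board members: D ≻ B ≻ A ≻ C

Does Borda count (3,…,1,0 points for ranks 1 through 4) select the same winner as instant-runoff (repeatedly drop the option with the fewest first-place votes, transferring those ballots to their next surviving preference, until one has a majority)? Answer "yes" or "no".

yes

Borda — scores: B 61, A 46, D 50, C 77. Winner: C.
Instant-runoff — R1 B 13, A 7, D 11, C 8 (A out); R2 B 13, D 11, C 15 (D out); R3 B 15, C 24 (C winner). Winner: C.
The two methods agree.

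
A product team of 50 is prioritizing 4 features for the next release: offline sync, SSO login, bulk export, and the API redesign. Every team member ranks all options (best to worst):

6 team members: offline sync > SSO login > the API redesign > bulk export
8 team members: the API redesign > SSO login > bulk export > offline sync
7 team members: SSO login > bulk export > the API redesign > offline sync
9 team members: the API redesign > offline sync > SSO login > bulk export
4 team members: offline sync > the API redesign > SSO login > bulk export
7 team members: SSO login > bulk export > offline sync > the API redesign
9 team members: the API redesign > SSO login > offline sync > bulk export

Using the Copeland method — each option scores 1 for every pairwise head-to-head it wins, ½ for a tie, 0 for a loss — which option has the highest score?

offline sync: beats bulk export; loses to SSO login and the API redesign → score 1.
SSO login: beats offline sync and bulk export; loses to the API redesign → score 2.
bulk export: loses to offline sync, SSO login, and the API redesign → score 0.
the API redesign: beats offline sync, SSO login, and bulk export → score 3.
the API redesign has the best pairwise record.

the API redesign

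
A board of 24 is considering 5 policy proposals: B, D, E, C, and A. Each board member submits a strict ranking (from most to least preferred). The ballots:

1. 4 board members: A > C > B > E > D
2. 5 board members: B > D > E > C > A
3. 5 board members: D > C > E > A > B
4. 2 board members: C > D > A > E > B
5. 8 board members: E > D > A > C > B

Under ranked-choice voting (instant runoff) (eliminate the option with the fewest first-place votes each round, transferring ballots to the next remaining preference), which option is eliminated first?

Round 1: B 5, D 5, E 8, C 2, A 4. Eliminate C.

C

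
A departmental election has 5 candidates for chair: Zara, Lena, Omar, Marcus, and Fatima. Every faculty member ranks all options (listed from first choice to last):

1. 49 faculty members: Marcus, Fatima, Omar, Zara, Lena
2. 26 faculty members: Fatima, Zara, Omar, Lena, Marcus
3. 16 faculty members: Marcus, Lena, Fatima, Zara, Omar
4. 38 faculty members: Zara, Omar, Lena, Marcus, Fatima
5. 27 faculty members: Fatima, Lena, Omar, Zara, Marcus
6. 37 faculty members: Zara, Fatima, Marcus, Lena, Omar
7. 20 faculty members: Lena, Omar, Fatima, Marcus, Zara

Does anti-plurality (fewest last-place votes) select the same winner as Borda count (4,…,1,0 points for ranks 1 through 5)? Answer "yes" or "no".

Anti-plurality — last-place votes: Zara 20, Lena 49, Omar 53, Marcus 53, Fatima 38. Winner: Zara.
Borda — scores: Zara 470, Lena 348, Omar 378, Marcus 392, Fatima 542. Winner: Fatima.
The two methods disagree.

no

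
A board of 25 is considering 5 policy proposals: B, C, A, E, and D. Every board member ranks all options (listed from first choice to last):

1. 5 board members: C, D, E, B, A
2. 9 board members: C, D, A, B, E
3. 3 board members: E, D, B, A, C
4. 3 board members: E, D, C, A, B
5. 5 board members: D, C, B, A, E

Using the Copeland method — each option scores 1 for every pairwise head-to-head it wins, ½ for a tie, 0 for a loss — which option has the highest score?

B: beats A and E; loses to C and D → score 2.
C: beats B, A, E, and D → score 4.
A: beats E; loses to B, C, and D → score 1.
E: loses to B, C, A, and D → score 0.
D: beats B, A, and E; loses to C → score 3.
C has the best pairwise record.

C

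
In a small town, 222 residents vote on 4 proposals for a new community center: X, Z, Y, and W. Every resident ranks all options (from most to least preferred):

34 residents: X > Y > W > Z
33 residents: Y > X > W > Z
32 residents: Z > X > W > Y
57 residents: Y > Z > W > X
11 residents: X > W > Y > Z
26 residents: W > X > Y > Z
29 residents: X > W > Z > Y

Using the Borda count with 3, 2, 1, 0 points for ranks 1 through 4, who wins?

X

X: 34·3 + 33·2 + 32·2 + 57·0 + 11·3 + 26·2 + 29·3 = 404
Z: 34·0 + 33·0 + 32·3 + 57·2 + 11·0 + 26·0 + 29·1 = 239
Y: 34·2 + 33·3 + 32·0 + 57·3 + 11·1 + 26·1 + 29·0 = 375
W: 34·1 + 33·1 + 32·1 + 57·1 + 11·2 + 26·3 + 29·2 = 314
X has the highest Borda score (404).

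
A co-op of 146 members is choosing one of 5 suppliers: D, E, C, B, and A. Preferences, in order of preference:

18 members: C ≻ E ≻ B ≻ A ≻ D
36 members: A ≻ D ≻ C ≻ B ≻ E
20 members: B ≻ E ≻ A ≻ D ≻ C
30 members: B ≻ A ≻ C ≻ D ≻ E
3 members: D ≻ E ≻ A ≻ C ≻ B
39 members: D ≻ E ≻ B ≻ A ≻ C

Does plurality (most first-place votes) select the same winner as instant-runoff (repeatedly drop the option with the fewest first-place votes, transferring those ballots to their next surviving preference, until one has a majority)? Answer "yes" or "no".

no

Plurality — first-place votes: D 42, E 0, C 18, B 50, A 36. Winner: B.
Instant-runoff — R1 D 42, E 0, C 18, B 50, A 36 (E out); R2 D 42, C 18, B 50, A 36 (C out); R3 D 42, B 68, A 36 (A out); R4 D 78, B 68 (D winner). Winner: D.
The two methods disagree.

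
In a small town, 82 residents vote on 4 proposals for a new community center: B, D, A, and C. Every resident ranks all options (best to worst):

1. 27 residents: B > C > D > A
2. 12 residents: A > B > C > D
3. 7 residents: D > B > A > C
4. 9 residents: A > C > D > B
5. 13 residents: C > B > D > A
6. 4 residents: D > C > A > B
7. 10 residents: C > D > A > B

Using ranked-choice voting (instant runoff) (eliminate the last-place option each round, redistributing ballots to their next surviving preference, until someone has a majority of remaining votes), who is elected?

Round 1: B 27, D 11, A 21, C 23. Eliminate D.
Round 2: B 34, A 21, C 27. Eliminate A.
Round 3: B 46, C 36. B has a majority.

B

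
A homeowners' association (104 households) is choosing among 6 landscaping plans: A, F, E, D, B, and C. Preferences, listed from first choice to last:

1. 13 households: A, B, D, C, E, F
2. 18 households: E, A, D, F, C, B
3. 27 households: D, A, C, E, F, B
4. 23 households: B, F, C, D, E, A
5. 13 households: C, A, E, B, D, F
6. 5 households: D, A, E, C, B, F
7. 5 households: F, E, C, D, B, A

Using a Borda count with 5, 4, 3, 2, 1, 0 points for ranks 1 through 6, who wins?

A: 13·5 + 18·4 + 27·4 + 23·0 + 13·4 + 5·4 + 5·0 = 317
F: 13·0 + 18·2 + 27·1 + 23·4 + 13·0 + 5·0 + 5·5 = 180
E: 13·1 + 18·5 + 27·2 + 23·1 + 13·3 + 5·3 + 5·4 = 254
D: 13·3 + 18·3 + 27·5 + 23·2 + 13·1 + 5·5 + 5·2 = 322
B: 13·4 + 18·0 + 27·0 + 23·5 + 13·2 + 5·1 + 5·1 = 203
C: 13·2 + 18·1 + 27·3 + 23·3 + 13·5 + 5·2 + 5·3 = 284
D has the highest Borda score (322).

D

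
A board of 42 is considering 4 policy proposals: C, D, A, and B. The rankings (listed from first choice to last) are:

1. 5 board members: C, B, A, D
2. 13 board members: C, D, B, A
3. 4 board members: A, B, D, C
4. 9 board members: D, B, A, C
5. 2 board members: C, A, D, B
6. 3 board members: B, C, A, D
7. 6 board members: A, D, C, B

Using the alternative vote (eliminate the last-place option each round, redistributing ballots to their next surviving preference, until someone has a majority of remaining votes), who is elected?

C

Round 1: C 20, D 9, A 10, B 3. Eliminate B.
Round 2: C 23, D 9, A 10. C has a majority.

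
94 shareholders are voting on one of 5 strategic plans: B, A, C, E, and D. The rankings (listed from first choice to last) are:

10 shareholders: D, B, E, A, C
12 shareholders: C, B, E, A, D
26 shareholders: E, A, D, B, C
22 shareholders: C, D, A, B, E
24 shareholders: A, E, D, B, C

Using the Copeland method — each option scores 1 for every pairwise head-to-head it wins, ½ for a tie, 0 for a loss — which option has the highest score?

B: beats C; loses to A, E, and D → score 1.
A: beats B, C, and D; loses to E → score 3.
C: loses to B, A, E, and D → score 0.
E: beats B, A, C, and D → score 4.
D: beats B and C; loses to A and E → score 2.
E has the best pairwise record.

E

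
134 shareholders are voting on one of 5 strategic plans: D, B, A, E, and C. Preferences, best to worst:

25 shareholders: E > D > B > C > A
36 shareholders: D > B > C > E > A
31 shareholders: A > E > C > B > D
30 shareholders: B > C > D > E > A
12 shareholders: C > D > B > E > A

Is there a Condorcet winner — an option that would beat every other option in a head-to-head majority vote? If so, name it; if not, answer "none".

Checking pairwise contests:
C beats D 73–61.
D beats B 73–61.
D beats A 103–31.
D beats E 78–56.
B beats C 91–43.
Every option loses at least one head-to-head, so there is no Condorcet winner.

none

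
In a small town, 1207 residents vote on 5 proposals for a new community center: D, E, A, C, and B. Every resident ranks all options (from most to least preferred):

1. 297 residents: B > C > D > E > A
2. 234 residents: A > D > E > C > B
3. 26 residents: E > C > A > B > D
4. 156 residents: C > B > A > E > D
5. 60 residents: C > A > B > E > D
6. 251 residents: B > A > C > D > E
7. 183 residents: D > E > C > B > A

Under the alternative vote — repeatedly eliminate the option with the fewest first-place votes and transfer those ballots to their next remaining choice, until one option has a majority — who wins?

Round 1: D 183, E 26, A 234, C 216, B 548. Eliminate E.
Round 2: D 183, A 234, C 242, B 548. Eliminate D.
Round 3: A 234, C 425, B 548. Eliminate A.
Round 4: C 659, B 548. C has a majority.

C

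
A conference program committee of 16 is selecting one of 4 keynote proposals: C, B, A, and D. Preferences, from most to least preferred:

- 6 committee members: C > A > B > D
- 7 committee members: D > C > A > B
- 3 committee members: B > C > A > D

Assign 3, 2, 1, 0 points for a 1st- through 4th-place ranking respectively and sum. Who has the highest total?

C: 6·3 + 7·2 + 3·2 = 38
B: 6·1 + 7·0 + 3·3 = 15
A: 6·2 + 7·1 + 3·1 = 22
D: 6·0 + 7·3 + 3·0 = 21
C has the highest Borda score (38).

C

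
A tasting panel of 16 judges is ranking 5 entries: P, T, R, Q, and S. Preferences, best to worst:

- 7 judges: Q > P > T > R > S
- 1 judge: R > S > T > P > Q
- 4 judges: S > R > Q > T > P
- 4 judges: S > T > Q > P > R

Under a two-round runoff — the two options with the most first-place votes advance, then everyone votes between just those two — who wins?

Round 1 first-place votes: P 0, T 0, R 1, Q 7, S 8.
S and Q advance.
Runoff: S is preferred to Q by 9 voters; Q by 7.
S wins the runoff.

S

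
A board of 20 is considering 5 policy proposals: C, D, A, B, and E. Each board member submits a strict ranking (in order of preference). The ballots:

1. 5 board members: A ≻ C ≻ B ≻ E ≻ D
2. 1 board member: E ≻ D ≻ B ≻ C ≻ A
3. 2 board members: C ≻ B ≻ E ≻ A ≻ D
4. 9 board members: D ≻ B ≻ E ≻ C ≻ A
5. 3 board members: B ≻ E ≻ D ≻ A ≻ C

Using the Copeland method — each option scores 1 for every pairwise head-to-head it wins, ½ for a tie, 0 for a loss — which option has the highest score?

C: beats A; loses to D, B, and E → score 1.
D: beats C and A; ties B; loses to E → score 2.5.
A: loses to C, D, B, and E → score 0.
B: beats C, A, and E; ties D → score 3.5.
E: beats C, D, and A; loses to B → score 3.
B has the best pairwise record.

B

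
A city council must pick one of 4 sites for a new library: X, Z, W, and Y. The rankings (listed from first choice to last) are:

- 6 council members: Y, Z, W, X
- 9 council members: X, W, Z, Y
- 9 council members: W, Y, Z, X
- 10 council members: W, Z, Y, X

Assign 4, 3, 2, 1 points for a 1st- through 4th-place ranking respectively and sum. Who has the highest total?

W

X: 6·1 + 9·4 + 9·1 + 10·1 = 61
Z: 6·3 + 9·2 + 9·2 + 10·3 = 84
W: 6·2 + 9·3 + 9·4 + 10·4 = 115
Y: 6·4 + 9·1 + 9·3 + 10·2 = 80
W has the highest Borda score (115).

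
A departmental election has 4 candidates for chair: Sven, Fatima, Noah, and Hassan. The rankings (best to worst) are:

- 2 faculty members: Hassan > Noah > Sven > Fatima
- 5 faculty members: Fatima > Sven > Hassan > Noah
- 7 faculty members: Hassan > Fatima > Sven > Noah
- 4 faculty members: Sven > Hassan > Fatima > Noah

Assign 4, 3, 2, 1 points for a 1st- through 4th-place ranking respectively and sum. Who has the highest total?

Sven: 2·2 + 5·3 + 7·2 + 4·4 = 49
Fatima: 2·1 + 5·4 + 7·3 + 4·2 = 51
Noah: 2·3 + 5·1 + 7·1 + 4·1 = 22
Hassan: 2·4 + 5·2 + 7·4 + 4·3 = 58
Hassan has the highest Borda score (58).

Hassan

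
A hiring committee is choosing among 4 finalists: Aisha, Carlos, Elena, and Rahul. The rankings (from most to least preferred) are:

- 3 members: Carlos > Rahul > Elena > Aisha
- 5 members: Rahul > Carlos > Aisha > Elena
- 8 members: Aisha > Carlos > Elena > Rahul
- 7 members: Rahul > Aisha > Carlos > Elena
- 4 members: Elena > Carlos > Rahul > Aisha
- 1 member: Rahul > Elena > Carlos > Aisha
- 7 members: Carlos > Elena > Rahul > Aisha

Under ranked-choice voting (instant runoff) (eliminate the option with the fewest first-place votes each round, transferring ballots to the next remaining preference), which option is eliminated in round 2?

Round 1: Aisha 8, Carlos 10, Elena 4, Rahul 13. Eliminate Elena.
Round 2: Aisha 8, Carlos 14, Rahul 13. Eliminate Aisha.

Aisha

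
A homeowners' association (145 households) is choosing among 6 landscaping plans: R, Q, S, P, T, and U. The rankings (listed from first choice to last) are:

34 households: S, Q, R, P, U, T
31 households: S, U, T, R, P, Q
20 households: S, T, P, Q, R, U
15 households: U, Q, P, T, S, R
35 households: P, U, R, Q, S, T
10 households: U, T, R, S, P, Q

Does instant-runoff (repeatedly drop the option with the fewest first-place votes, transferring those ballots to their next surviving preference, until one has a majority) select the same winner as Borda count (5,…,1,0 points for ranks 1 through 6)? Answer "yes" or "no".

yes

Instant-runoff — R1 R 0, Q 0, S 85, P 35, T 0, U 25 (S winner). Winner: S.
Borda — scores: R 319, Q 306, S 495, P 389, T 243, U 423. Winner: S.
The two methods agree.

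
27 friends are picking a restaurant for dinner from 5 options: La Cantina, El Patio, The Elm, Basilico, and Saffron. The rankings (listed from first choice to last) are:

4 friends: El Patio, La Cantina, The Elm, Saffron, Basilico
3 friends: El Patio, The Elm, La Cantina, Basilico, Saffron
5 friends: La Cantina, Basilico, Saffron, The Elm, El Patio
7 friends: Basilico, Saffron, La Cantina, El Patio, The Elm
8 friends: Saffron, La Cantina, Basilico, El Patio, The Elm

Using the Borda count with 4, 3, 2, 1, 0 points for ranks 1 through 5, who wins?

La Cantina: 4·3 + 3·2 + 5·4 + 7·2 + 8·3 = 76
El Patio: 4·4 + 3·4 + 5·0 + 7·1 + 8·1 = 43
The Elm: 4·2 + 3·3 + 5·1 + 7·0 + 8·0 = 22
Basilico: 4·0 + 3·1 + 5·3 + 7·4 + 8·2 = 62
Saffron: 4·1 + 3·0 + 5·2 + 7·3 + 8·4 = 67
La Cantina has the highest Borda score (76).

La Cantina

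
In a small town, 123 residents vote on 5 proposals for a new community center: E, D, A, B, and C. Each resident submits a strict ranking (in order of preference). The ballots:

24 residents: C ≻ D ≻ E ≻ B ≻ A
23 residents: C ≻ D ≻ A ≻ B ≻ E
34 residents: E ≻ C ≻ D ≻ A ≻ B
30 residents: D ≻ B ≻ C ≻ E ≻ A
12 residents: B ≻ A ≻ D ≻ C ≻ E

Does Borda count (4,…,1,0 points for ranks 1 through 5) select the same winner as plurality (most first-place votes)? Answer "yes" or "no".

Borda — scores: E 214, D 353, A 116, B 185, C 362. Winner: C.
Plurality — first-place votes: E 34, D 30, A 0, B 12, C 47. Winner: C.
The two methods agree.

yes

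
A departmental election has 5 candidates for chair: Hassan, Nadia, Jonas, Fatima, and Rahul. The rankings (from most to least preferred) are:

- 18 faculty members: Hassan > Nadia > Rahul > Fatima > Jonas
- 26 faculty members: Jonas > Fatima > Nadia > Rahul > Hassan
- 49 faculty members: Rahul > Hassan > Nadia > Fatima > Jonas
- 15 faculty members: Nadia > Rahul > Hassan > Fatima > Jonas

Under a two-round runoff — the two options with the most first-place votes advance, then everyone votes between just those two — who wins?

Rahul

Round 1 first-place votes: Hassan 18, Nadia 15, Jonas 26, Fatima 0, Rahul 49.
Rahul and Jonas advance.
Runoff: Rahul is preferred to Jonas by 82 voters; Jonas by 26.
Rahul wins the runoff.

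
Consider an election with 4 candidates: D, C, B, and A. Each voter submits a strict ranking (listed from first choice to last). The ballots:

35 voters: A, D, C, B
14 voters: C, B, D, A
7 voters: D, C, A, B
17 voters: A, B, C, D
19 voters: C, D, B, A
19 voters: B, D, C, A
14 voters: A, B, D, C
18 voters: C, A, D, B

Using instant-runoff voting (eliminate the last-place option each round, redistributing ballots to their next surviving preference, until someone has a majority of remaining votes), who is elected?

Round 1: D 7, C 51, B 19, A 66. Eliminate D.
Round 2: C 58, B 19, A 66. Eliminate B.
Round 3: C 77, A 66. C has a majority.

C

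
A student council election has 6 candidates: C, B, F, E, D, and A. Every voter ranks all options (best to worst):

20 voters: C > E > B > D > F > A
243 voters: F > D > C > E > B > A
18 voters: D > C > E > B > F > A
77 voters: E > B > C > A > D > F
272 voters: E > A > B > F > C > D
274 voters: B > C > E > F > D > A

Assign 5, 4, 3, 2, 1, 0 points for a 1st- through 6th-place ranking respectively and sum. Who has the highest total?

C: 20·5 + 243·3 + 18·4 + 77·3 + 272·1 + 274·4 = 2500
B: 20·3 + 243·1 + 18·2 + 77·4 + 272·3 + 274·5 = 2833
F: 20·1 + 243·5 + 18·1 + 77·0 + 272·2 + 274·2 = 2345
E: 20·4 + 243·2 + 18·3 + 77·5 + 272·5 + 274·3 = 3187
D: 20·2 + 243·4 + 18·5 + 77·1 + 272·0 + 274·1 = 1453
A: 20·0 + 243·0 + 18·0 + 77·2 + 272·4 + 274·0 = 1242
E has the highest Borda score (3187).

E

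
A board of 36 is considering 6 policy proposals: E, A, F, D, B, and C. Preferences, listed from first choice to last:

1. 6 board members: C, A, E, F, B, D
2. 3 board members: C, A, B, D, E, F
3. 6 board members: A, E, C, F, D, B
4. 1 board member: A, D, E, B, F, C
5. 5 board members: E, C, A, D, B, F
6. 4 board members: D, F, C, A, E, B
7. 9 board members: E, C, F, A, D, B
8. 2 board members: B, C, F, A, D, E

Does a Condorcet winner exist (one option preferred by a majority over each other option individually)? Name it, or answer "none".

none

Checking pairwise contests:
A beats E 22–14.
C beats A 29–7.
E beats F 30–6.
E beats D 26–10.
E beats B 31–5.
E beats C 21–15.
Every option loses at least one head-to-head, so there is no Condorcet winner.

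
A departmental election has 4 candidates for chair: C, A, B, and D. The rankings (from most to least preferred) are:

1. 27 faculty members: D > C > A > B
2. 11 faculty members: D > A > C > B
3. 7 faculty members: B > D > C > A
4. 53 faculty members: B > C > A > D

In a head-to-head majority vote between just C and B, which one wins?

Voters preferring C to B: 38; preferring B to C: 60.
B wins the head-to-head.

B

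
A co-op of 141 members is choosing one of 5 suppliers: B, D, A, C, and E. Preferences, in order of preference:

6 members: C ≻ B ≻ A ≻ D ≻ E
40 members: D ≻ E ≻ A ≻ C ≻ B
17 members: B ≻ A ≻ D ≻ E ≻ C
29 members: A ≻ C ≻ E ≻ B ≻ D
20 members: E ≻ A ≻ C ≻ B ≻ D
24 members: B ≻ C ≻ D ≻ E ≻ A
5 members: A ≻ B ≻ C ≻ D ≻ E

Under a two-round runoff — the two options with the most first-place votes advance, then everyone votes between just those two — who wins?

Round 1 first-place votes: B 41, D 40, A 34, C 6, E 20.
B and D advance.
Runoff: B is preferred to D by 101 voters; D by 40.
B wins the runoff.

B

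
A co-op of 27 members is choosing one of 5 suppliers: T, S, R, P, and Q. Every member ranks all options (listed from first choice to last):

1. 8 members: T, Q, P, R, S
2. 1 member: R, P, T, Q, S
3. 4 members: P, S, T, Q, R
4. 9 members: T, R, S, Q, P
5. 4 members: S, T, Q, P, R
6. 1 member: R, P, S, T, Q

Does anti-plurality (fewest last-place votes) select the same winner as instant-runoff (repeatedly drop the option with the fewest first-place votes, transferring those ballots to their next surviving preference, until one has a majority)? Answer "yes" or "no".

Anti-plurality — last-place votes: T 0, S 9, R 8, P 9, Q 1. Winner: T.
Instant-runoff — R1 T 17, S 4, R 2, P 4, Q 0 (T winner). Winner: T.
The two methods agree.

yes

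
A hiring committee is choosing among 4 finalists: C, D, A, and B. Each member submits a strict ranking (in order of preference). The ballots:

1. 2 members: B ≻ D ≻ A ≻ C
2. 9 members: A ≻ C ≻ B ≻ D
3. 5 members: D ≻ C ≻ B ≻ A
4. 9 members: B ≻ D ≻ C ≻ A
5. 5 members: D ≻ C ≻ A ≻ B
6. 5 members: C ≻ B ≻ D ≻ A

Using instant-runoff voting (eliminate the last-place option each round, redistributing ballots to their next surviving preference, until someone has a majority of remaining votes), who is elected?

Round 1: C 5, D 10, A 9, B 11. Eliminate C.
Round 2: D 10, A 9, B 16. Eliminate A.
Round 3: D 10, B 25. B has a majority.

B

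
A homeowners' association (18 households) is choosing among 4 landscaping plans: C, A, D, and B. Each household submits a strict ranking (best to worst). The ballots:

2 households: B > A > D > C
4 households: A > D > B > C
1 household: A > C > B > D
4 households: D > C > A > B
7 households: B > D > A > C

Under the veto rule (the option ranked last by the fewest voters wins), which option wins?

Last-place votes: C 13, A 0, D 1, B 4.
A is ranked last by the fewest voters, so A wins.

A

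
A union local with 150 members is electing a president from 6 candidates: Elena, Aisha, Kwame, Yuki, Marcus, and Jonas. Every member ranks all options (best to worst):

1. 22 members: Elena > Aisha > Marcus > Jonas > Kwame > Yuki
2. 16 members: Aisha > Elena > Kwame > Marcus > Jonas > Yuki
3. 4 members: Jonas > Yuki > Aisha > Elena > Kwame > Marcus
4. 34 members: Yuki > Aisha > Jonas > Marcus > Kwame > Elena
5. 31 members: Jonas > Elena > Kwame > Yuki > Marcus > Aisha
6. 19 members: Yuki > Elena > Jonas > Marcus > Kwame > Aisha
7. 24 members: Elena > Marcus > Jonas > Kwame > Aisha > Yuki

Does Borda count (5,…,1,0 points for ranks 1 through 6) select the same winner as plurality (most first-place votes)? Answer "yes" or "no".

no

Borda — scores: Elena 502, Aisha 340, Kwame 268, Yuki 343, Marcus 331, Jonas 466. Winner: Elena.
Plurality — first-place votes: Elena 46, Aisha 16, Kwame 0, Yuki 53, Marcus 0, Jonas 35. Winner: Yuki.
The two methods disagree.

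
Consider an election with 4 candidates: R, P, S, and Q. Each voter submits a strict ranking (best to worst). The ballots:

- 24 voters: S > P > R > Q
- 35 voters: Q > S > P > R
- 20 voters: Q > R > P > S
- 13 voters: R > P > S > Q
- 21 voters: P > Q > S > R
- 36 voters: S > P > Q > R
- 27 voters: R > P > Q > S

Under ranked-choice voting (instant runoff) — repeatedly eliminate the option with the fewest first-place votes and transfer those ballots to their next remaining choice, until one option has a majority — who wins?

Round 1: R 40, P 21, S 60, Q 55. Eliminate P.
Round 2: R 40, S 60, Q 76. Eliminate R.
Round 3: S 73, Q 103. Q has a majority.

Q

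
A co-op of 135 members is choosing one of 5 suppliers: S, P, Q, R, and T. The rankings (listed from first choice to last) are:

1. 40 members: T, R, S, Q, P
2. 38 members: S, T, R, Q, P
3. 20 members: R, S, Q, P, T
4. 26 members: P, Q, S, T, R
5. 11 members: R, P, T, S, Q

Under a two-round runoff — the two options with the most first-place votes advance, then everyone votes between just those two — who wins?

S

Round 1 first-place votes: S 38, P 26, Q 0, R 31, T 40.
T and S advance.
Runoff: T is preferred to S by 51 voters; S by 84.
S wins the runoff.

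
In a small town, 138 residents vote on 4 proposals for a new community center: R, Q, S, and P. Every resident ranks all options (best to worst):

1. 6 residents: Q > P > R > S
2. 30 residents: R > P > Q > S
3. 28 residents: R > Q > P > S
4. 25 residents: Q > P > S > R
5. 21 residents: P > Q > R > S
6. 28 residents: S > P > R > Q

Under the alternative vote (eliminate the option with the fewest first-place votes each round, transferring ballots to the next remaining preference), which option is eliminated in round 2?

S

Round 1: R 58, Q 31, S 28, P 21. Eliminate P.
Round 2: R 58, Q 52, S 28. Eliminate S.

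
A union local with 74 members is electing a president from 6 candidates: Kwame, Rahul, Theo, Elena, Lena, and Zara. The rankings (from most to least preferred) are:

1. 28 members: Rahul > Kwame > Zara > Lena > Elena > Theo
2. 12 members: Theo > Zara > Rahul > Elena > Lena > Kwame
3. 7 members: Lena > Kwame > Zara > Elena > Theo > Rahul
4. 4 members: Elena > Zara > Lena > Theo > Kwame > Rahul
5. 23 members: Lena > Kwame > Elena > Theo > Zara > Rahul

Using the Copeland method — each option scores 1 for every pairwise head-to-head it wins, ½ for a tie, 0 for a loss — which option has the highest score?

Zara

Kwame: beats Theo, Elena, and Zara; loses to Rahul and Lena → score 3.
Rahul: beats Kwame, Elena, and Lena; loses to Theo and Zara → score 3.
Theo: beats Rahul; loses to Kwame, Elena, Lena, and Zara → score 1.
Elena: beats Theo; loses to Kwame, Rahul, Lena, and Zara → score 1.
Lena: beats Kwame, Theo, and Elena; loses to Rahul and Zara → score 3.
Zara: beats Rahul, Theo, Elena, and Lena; loses to Kwame → score 4.
Zara has the best pairwise record.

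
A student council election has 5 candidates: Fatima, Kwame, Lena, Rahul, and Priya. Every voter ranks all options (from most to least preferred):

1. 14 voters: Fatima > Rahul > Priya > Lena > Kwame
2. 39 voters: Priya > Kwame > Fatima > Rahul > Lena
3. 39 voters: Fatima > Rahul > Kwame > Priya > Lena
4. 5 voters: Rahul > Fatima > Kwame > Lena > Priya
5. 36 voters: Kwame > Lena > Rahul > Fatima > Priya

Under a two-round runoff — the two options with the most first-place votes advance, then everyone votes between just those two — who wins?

Round 1 first-place votes: Fatima 53, Kwame 36, Lena 0, Rahul 5, Priya 39.
Fatima and Priya advance.
Runoff: Fatima is preferred to Priya by 94 voters; Priya by 39.
Fatima wins the runoff.

Fatima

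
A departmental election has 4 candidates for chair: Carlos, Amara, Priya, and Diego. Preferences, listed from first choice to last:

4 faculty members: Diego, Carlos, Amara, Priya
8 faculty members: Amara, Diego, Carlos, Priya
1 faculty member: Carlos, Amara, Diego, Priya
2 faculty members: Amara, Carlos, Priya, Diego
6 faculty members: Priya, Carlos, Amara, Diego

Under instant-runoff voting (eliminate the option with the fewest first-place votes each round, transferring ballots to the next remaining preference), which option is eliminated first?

Round 1: Carlos 1, Amara 10, Priya 6, Diego 4. Eliminate Carlos.

Carlos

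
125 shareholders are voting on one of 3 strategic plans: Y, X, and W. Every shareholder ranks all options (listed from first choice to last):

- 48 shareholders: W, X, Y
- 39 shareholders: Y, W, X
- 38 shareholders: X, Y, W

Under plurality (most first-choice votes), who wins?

First-place votes: Y 39, X 38, W 48.
W has the most first-place votes.

W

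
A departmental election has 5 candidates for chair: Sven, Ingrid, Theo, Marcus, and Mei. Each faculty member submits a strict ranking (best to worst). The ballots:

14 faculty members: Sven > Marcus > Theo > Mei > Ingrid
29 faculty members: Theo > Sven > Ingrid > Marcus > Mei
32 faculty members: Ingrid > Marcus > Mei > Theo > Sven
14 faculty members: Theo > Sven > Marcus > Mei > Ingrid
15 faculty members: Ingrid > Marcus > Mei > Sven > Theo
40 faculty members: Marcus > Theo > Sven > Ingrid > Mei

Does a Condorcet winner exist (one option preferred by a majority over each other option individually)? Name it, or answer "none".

none

Checking pairwise contests:
Theo beats Sven 115–29.
Sven beats Ingrid 97–47.
Marcus beats Theo 101–43.
Ingrid beats Marcus 76–68.
Sven beats Mei 97–47.
Every option loses at least one head-to-head, so there is no Condorcet winner.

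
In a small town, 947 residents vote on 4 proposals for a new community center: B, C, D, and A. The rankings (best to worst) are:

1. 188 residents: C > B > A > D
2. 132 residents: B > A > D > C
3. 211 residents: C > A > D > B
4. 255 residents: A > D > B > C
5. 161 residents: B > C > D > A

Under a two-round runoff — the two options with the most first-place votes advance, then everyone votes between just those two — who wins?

Round 1 first-place votes: B 293, C 399, D 0, A 255.
C and B advance.
Runoff: C is preferred to B by 399 voters; B by 548.
B wins the runoff.

B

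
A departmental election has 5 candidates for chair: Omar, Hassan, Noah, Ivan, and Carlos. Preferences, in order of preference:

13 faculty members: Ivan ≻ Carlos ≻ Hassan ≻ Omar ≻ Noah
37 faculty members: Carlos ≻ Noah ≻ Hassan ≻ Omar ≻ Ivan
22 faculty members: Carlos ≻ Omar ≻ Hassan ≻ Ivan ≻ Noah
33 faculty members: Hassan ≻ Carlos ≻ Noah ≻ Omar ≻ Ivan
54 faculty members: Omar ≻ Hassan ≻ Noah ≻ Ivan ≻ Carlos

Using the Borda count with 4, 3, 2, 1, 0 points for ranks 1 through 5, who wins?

Hassan

Omar: 13·1 + 37·1 + 22·3 + 33·1 + 54·4 = 365
Hassan: 13·2 + 37·2 + 22·2 + 33·4 + 54·3 = 438
Noah: 13·0 + 37·3 + 22·0 + 33·2 + 54·2 = 285
Ivan: 13·4 + 37·0 + 22·1 + 33·0 + 54·1 = 128
Carlos: 13·3 + 37·4 + 22·4 + 33·3 + 54·0 = 374
Hassan has the highest Borda score (438).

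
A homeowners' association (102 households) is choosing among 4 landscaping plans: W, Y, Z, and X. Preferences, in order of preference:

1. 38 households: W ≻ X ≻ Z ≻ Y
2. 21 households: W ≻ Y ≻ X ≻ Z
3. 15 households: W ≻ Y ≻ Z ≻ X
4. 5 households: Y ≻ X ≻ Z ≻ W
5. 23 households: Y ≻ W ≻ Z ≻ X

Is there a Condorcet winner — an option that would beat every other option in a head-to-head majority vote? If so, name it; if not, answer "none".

W vs Y: 74–28 for W.
W vs Z: 97–5 for W.
W vs X: 97–5 for W.
W beats every other option head-to-head.

W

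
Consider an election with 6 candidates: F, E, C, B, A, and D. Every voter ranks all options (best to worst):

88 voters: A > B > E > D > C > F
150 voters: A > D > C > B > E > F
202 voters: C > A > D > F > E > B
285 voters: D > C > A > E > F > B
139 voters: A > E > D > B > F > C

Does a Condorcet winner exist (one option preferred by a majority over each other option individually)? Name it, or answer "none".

none

Checking pairwise contests:
E beats F 662–202.
C beats E 637–227.
D beats C 662–202.
F beats B 487–377.
C beats A 487–377.
A beats D 579–285.
Every option loses at least one head-to-head, so there is no Condorcet winner.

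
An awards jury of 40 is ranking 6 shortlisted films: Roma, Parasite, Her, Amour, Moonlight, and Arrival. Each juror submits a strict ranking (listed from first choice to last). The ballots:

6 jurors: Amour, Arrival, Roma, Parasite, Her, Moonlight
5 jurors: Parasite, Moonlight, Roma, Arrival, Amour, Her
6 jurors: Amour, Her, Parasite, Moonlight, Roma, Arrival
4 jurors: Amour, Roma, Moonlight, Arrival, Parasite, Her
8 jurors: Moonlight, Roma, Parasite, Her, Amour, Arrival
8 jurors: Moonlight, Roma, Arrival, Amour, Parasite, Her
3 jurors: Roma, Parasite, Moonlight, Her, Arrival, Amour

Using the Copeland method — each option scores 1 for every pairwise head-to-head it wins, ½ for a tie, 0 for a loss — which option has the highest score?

Roma: beats Parasite, Her, Amour, and Arrival; loses to Moonlight → score 4.
Parasite: beats Her and Arrival; ties Moonlight; loses to Roma and Amour → score 2.5.
Her: loses to Roma, Parasite, Amour, Moonlight, and Arrival → score 0.
Amour: beats Parasite, Her, and Arrival; loses to Roma and Moonlight → score 3.
Moonlight: beats Roma, Her, Amour, and Arrival; ties Parasite → score 4.5.
Arrival: beats Her; loses to Roma, Parasite, Amour, and Moonlight → score 1.
Moonlight has the best pairwise record.

Moonlight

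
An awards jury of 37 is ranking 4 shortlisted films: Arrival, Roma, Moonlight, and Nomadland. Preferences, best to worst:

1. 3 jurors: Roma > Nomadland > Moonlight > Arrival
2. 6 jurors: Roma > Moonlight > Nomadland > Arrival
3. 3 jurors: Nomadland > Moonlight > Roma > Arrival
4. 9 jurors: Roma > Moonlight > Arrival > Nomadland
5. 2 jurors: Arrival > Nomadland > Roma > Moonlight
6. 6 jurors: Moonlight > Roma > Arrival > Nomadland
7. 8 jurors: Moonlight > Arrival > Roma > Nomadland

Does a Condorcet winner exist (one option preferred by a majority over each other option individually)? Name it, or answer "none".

Roma

Roma vs Arrival: 27–10 for Roma.
Roma vs Moonlight: 20–17 for Roma.
Roma vs Nomadland: 32–5 for Roma.
Roma beats every other option head-to-head.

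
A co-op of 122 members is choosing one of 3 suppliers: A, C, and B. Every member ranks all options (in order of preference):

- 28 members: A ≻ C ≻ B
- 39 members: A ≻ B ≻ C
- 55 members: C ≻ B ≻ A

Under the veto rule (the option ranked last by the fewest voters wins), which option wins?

Last-place votes: A 55, C 39, B 28.
B is ranked last by the fewest voters, so B wins.

B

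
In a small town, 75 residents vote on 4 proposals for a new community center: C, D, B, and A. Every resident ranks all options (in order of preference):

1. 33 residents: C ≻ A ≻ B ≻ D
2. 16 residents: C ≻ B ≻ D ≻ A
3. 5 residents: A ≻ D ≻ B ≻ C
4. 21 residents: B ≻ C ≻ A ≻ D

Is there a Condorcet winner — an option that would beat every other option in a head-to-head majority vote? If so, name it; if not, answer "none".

C

C vs D: 70–5 for C.
C vs B: 49–26 for C.
C vs A: 70–5 for C.
C beats every other option head-to-head.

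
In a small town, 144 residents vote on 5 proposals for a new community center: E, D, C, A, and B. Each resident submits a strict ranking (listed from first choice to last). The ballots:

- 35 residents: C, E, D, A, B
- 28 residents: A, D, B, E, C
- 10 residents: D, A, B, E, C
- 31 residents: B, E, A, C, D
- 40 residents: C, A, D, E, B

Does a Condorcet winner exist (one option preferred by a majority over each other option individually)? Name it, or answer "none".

C vs E: 75–69 for C.
C vs D: 106–38 for C.
C vs A: 75–69 for C.
C vs B: 75–69 for C.
C beats every other option head-to-head.

C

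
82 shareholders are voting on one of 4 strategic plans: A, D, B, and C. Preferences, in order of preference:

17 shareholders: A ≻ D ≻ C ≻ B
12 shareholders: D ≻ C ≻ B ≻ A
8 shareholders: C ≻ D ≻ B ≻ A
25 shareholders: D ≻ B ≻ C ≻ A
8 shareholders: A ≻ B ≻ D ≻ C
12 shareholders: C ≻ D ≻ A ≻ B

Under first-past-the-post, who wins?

D

First-place votes: A 25, D 37, B 0, C 20.
D has the most first-place votes.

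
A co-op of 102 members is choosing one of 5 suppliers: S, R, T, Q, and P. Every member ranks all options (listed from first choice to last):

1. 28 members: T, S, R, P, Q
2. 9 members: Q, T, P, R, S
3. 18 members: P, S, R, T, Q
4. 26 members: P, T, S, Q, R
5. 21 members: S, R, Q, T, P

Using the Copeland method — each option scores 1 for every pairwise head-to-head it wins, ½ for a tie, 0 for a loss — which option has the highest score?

S: beats R and Q; loses to T and P → score 2.
R: beats Q; loses to S, T, and P → score 1.
T: beats S, R, Q, and P → score 4.
Q: loses to S, R, T, and P → score 0.
P: beats S, R, and Q; loses to T → score 3.
T has the best pairwise record.

T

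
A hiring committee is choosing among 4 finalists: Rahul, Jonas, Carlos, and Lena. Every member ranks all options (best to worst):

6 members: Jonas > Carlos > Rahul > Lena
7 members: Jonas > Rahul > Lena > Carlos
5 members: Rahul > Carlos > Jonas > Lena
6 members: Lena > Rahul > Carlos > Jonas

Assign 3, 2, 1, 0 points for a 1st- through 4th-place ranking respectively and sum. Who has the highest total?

Rahul

Rahul: 6·1 + 7·2 + 5·3 + 6·2 = 47
Jonas: 6·3 + 7·3 + 5·1 + 6·0 = 44
Carlos: 6·2 + 7·0 + 5·2 + 6·1 = 28
Lena: 6·0 + 7·1 + 5·0 + 6·3 = 25
Rahul has the highest Borda score (47).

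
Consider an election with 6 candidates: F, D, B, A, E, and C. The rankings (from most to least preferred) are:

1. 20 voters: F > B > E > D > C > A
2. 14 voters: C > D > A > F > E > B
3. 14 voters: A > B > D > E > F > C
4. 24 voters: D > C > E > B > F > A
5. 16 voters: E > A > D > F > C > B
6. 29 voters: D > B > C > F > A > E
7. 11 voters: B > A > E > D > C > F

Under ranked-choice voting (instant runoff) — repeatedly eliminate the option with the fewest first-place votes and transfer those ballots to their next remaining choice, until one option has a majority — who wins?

D

Round 1: F 20, D 53, B 11, A 14, E 16, C 14. Eliminate B.
Round 2: F 20, D 53, A 25, E 16, C 14. Eliminate C.
Round 3: F 20, D 67, A 25, E 16. D has a majority.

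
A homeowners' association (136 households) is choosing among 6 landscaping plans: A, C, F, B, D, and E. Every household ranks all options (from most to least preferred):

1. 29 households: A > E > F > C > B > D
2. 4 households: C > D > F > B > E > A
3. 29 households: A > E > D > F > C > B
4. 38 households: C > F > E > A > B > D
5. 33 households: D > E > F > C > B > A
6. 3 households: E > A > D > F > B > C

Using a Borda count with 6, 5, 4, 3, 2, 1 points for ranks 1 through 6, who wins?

E

A: 29·6 + 4·1 + 29·6 + 38·3 + 33·1 + 3·5 = 514
C: 29·3 + 4·6 + 29·2 + 38·6 + 33·3 + 3·1 = 499
F: 29·4 + 4·4 + 29·3 + 38·5 + 33·4 + 3·3 = 550
B: 29·2 + 4·3 + 29·1 + 38·2 + 33·2 + 3·2 = 247
D: 29·1 + 4·5 + 29·4 + 38·1 + 33·6 + 3·4 = 413
E: 29·5 + 4·2 + 29·5 + 38·4 + 33·5 + 3·6 = 633
E has the highest Borda score (633).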